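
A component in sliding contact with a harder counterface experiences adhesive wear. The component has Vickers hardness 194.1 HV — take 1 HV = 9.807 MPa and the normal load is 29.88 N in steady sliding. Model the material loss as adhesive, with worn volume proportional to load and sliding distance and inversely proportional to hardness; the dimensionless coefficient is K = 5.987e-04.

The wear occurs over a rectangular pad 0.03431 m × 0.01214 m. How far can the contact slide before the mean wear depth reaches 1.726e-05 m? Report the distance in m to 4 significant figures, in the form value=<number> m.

value=765.0 m

Printed values are rounded, and all working math keeps full float precision, and a lone final rounding to four significant figures.
Hardness H = 194.1 HV × 9.807 MPa/HV = 1904 MPa = 1.904e+09 Pa.
Contact area A = 0.03431 m × 0.01214 m = 4.165e-04 m².
Expressed in SI base units: W = 29.88 N, H = 1.904e+09 Pa, K = 5.987e-04.
Volume at the limit: V_lim = h_lim·A = 1.726e-05 · 4.165e-04 = 7.189e-09 m³.
Thus life L = V_lim·H/(K·W) = 7.189e-09 · 1.904e+09 / (5.987e-04 · 29.88) = 765.0 m.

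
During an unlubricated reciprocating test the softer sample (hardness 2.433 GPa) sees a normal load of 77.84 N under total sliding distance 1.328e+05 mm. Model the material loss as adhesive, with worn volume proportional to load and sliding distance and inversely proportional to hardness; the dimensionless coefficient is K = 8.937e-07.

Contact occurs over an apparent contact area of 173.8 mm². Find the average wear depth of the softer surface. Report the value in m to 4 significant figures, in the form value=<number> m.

Intermediates are displayed rounded. The computation keeps full float precision. Rounded once at the end to four significant figures.
Path length L = 1.328e+05 mm = 132.8 m.
Hardness H = 2.433 GPa = 2.433e+09 Pa.
Contact area A = 173.8 mm² = 1.738e-04 m².
In SI base units: W = 77.84 N, H = 2.433e+09 Pa, K = 8.937e-07.
Wear volume V = K·W·L/H = 8.937e-07 · 77.84 · 132.8 / 2.433e+09 = 3.797e-12 m³.
Depth of wear h = V/A = 3.797e-12 / 1.738e-04 = 2.185e-08 m.

value=2.185e-08 m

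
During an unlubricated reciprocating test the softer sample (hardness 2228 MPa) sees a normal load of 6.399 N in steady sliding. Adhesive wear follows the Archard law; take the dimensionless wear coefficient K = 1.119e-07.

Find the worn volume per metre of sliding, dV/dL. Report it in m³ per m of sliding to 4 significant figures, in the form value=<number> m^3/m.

value=3.214e-16 m^3/m

All arithmetic holds exact precision, and intermediates are displayed rounded; one last rounding, at four significant digits.
Hardness H = 2228 MPa = 2.228e+09 Pa.
As SI base values: W = 6.399 N, H = 2.228e+09 Pa, K = 1.119e-07.
Sliding wear rate dV/dL = K·W/H — distance-free: 1.119e-07 · 6.399 / 2.228e+09 = 3.214e-16 m³/m.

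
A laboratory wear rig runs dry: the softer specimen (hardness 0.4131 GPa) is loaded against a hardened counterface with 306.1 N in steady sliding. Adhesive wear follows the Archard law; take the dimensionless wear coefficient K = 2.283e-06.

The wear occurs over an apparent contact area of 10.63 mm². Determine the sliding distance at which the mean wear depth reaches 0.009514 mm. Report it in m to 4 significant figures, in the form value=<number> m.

Intermediates appear rounded; all arithmetic holds exact precision, and a single final rounding to 4 significant figures.
Hardness H = 0.4131 GPa = 4.131e+08 Pa.
Contact area A = 10.63 mm² = 1.063e-05 m².
Depth limit h_lim = 0.009514 mm = 9.514e-06 m.
In SI base units, W = 306.1 N, H = 4.131e+08 Pa, K = 2.283e-06.
Wearable volume V_lim = h_lim·A = 9.514e-06 · 1.063e-05 = 1.011e-10 m³.
Inverting, life L = V_lim·H/(K·W) = 1.011e-10 · 4.131e+08 / (2.283e-06 · 306.1) = 59.78 m.

value=59.78 m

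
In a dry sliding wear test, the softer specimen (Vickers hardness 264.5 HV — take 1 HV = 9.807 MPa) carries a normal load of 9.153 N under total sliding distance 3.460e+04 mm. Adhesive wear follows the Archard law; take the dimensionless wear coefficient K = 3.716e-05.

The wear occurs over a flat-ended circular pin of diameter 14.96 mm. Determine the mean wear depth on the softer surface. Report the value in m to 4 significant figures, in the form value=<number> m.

Intermediates are printed rounded. The computation holds full float precision. Rounded once at the end: 4 significant figures.
Convert: Sliding distance L = 3.460e+04 mm = 34.60 m.
Convert: Hardness H = 264.5 HV × 9.807 MPa/HV = 2594 MPa = 2.594e+09 Pa.
Convert: Pin diameter d = 14.96 mm = 0.01496 m. Contact area A = π·d²/4 = π·(0.01496 m)²/4 = 1.758e-04 m².
In SI base units, W = 9.153 N, H = 2.594e+09 Pa, K = 3.716e-05.
The Archard volume V = K·W·L/H = 3.716e-05 · 9.153 · 34.60 / 2.594e+09 = 4.537e-12 m³.
Mean wear depth h = V/A = 4.537e-12 / 1.758e-04 = 2.581e-08 m.

value=2.581e-08 m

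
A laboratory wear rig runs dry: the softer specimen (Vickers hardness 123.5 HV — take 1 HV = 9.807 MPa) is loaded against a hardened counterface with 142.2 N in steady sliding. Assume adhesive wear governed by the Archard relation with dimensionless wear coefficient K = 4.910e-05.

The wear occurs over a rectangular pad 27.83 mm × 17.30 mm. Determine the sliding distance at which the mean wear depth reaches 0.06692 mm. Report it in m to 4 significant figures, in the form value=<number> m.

value=5589 m

Displayed values are rounded, and the algebra runs at full precision. Rounded once at the end, at four significant digits.
Convert: Hardness H = 123.5 HV × 9.807 MPa/HV = 1211 MPa = 1.211e+09 Pa.
Convert: Pad sides 27.83 mm × 17.30 mm = 0.02783 m × 0.01730 m. Contact area A = 0.02783 m × 0.01730 m = 4.815e-04 m².
Convert: Depth limit h_lim = 0.06692 mm = 6.692e-05 m.
In SI base units, W = 142.2 N, H = 1.211e+09 Pa, K = 4.910e-05.
Limit volume V_lim = h_lim·A = 6.692e-05 · 4.815e-04 = 3.222e-08 m³.
Inverting, life L = V_lim·H/(K·W) = 3.222e-08 · 1.211e+09 / (4.910e-05 · 142.2) = 5589 m.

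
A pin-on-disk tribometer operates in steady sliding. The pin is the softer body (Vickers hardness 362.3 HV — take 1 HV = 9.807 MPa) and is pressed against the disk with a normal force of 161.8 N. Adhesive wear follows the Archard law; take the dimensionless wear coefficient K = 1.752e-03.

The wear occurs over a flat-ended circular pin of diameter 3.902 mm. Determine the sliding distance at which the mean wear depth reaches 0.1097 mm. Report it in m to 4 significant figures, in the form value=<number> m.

The computation maintains exact precision — intermediate values are shown rounded — one last rounding to 4 significant figures.
Convert: Hardness H = 362.3 HV × 9.807 MPa/HV = 3553 MPa = 3.553e+09 Pa.
Convert: Pin diameter d = 3.902 mm = 0.003902 m. Contact area A = π·d²/4 = π·(0.003902 m)²/4 = 1.196e-05 m².
Convert: Depth limit h_lim = 0.1097 mm = 1.097e-04 m.
As SI base values: W = 161.8 N, H = 3.553e+09 Pa, K = 1.752e-03.
Limit volume V_lim = h_lim·A = 1.097e-04 · 1.196e-05 = 1.312e-09 m³.
Inverting, life L = V_lim·H/(K·W) = 1.312e-09 · 3.553e+09 / (1.752e-03 · 161.8) = 16.44 m.

value=16.44 m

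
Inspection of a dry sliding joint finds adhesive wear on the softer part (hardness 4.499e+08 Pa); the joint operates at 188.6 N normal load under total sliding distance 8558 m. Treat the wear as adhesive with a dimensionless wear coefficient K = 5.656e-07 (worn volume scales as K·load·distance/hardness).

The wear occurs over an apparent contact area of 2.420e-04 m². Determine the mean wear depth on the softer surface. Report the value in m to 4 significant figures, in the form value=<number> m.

value=8.385e-06 m

Intermediate values are shown rounded — each operation holds full float precision; one last rounding: 4 significant figures.
In SI base units, W = 188.6 N, H = 4.499e+08 Pa, K = 5.656e-07.
Wear volume V = K·W·L/H = 5.656e-07 · 188.6 · 8558 / 4.499e+08 = 2.029e-09 m³.
Average depth h = V/A = 2.029e-09 / 2.420e-04 = 8.385e-06 m.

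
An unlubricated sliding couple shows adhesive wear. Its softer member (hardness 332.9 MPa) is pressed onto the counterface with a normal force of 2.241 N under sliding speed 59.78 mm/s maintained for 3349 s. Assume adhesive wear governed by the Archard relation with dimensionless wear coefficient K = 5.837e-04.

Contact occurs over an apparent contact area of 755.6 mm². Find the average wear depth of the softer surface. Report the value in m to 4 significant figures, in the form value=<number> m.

value=1.041e-06 m

The algebra keeps full precision. The intermediates are printed rounded, and one final rounding: 4 significant figures.
Convert: Sliding speed v = 59.78 mm/s = 0.05978 m/s. Distance L = v·t = 0.05978 m/s × 3349 s = 200.2 m.
Convert: Hardness H = 332.9 MPa = 3.329e+08 Pa.
Convert: Contact area A = 755.6 mm² = 7.556e-04 m².
Expressed in SI base units: W = 2.241 N, H = 3.329e+08 Pa, K = 5.837e-04.
By Archard's law, V = K·W·L/H = 5.837e-04 · 2.241 · 200.2 / 3.329e+08 = 7.867e-10 m³.
Mean wear depth h = V/A = 7.867e-10 / 7.556e-04 = 1.041e-06 m.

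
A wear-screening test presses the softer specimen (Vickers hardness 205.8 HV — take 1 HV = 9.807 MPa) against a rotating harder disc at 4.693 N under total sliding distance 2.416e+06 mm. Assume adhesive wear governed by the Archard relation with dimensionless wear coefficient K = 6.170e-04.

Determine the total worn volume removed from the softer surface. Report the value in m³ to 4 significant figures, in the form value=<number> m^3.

value=3.466e-09 m^3

Intermediate values appear rounded; all arithmetic runs at full float precision, and a single final rounding: four significant figures.
Convert: Distance L = 2.416e+06 mm = 2416 m.
Convert: Hardness H = 205.8 HV × 9.807 MPa/HV = 2018 MPa = 2.018e+09 Pa.
Restated in SI base units: W = 4.693 N, H = 2.018e+09 Pa, K = 6.170e-04.
Volume removed: V = K·W·L/H = 6.170e-04 · 4.693 · 2416 / 2.018e+09 = 3.466e-09 m³.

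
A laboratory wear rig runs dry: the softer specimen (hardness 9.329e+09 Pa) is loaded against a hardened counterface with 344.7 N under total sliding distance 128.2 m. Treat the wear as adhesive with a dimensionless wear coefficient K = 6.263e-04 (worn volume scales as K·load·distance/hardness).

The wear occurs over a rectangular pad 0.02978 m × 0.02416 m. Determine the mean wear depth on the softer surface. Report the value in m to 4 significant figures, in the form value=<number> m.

value=4.123e-06 m

All arithmetic runs at full float precision; the intermediates are shown rounded — a single final rounding to 4 significant figures.
Contact area A = 0.02978 m × 0.02416 m = 7.195e-04 m².
SI base units throughout: W = 344.7 N, H = 9.329e+09 Pa, K = 6.263e-04.
Worn volume V = K·W·L/H = 6.263e-04 · 344.7 · 128.2 / 9.329e+09 = 2.967e-09 m³.
Mean wear depth h = V/A = 2.967e-09 / 7.195e-04 = 4.123e-06 m.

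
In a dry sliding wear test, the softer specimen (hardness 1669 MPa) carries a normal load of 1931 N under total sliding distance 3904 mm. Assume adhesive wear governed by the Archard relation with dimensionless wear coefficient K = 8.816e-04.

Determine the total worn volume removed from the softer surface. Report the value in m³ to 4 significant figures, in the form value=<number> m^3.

value=3.982e-09 m^3

The intermediates are printed rounded — each operation holds full precision. Rounded just once, at four significant figures.
Convert: Total distance L = 3904 mm = 3.904 m.
Convert: Hardness H = 1669 MPa = 1.669e+09 Pa.
As SI base values: W = 1931 N, H = 1.669e+09 Pa, K = 8.816e-04.
Apply Archard: V = K·W·L/H = 8.816e-04 · 1931 · 3.904 / 1.669e+09 = 3.982e-09 m³.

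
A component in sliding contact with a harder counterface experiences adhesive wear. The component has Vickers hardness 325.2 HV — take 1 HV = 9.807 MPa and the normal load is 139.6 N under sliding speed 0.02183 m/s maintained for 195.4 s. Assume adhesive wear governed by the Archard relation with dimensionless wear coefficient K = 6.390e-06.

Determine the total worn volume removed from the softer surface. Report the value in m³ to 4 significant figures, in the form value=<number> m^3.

Displayed values are rounded — the algebra maintains exact precision — a lone final rounding to 4 significant digits.
Convert: Distance L = v·t = 0.02183 m/s × 195.4 s = 4.266 m.
Convert: Hardness H = 325.2 HV × 9.807 MPa/HV = 3189 MPa = 3.189e+09 Pa.
Restated in SI base units: W = 139.6 N, H = 3.189e+09 Pa, K = 6.390e-06.
By Archard's law, V = K·W·L/H = 6.390e-06 · 139.6 · 4.266 / 3.189e+09 = 1.193e-12 m³.

value=1.193e-12 m^3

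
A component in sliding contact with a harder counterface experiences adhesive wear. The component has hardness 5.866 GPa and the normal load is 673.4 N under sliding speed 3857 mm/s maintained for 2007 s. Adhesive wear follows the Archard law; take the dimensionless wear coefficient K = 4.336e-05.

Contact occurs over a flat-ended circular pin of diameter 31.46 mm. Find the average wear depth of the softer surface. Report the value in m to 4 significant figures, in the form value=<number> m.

value=4.957e-05 m

All working math runs at exact precision; printed values are rounded; rounded just once to 4 significant digits.
Sliding speed v = 3857 mm/s = 3.857 m/s. Distance covered L = v·t = 3.857 m/s × 2007 s = 7741 m.
Hardness H = 5.866 GPa = 5.866e+09 Pa.
Pin diameter d = 31.46 mm = 0.03146 m. Contact area A = π·d²/4 = π·(0.03146 m)²/4 = 7.773e-04 m².
Collected in SI base units: W = 673.4 N, H = 5.866e+09 Pa, K = 4.336e-05.
Archard relation: V = K·W·L/H = 4.336e-05 · 673.4 · 7741 / 5.866e+09 = 3.853e-08 m³.
Depth of wear h = V/A = 3.853e-08 / 7.773e-04 = 4.957e-05 m.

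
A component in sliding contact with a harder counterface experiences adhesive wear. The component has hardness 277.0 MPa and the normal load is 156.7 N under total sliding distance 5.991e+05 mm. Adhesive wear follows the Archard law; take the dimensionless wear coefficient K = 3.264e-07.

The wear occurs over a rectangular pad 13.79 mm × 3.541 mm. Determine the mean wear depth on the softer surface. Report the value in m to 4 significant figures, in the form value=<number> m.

value=2.265e-06 m

Intermediate values are displayed rounded. All arithmetic keeps full float precision. Rounded just once, at four significant digits.
Path length L = 5.991e+05 mm = 599.1 m.
Hardness H = 277.0 MPa = 2.770e+08 Pa.
Pad sides 13.79 mm × 3.541 mm = 0.01379 m × 0.003541 m. Contact area A = 0.01379 m × 0.003541 m = 4.883e-05 m².
SI base units throughout: W = 156.7 N, H = 2.770e+08 Pa, K = 3.264e-07.
Worn volume V = K·W·L/H = 3.264e-07 · 156.7 · 599.1 / 2.770e+08 = 1.106e-10 m³.
Depth h = V/A = 1.106e-10 / 4.883e-05 = 2.265e-06 m.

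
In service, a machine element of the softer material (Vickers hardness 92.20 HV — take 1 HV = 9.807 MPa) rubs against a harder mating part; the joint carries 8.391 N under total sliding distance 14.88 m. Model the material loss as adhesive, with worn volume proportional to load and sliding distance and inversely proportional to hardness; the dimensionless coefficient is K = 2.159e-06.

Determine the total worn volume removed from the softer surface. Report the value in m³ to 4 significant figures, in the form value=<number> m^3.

value=2.981e-13 m^3

Intermediate values are displayed rounded; the algebra maintains full precision. Rounded once at the end: four significant digits.
Convert: Hardness H = 92.20 HV × 9.807 MPa/HV = 904.2 MPa = 9.042e+08 Pa.
Collected in SI base units: W = 8.391 N, H = 9.042e+08 Pa, K = 2.159e-06.
Apply Archard: V = K·W·L/H = 2.159e-06 · 8.391 · 14.88 / 9.042e+08 = 2.981e-13 m³.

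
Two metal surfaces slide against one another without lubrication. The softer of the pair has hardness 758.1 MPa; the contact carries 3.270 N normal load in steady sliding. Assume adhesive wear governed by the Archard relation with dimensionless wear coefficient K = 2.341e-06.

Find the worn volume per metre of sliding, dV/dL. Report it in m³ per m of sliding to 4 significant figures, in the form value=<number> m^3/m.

Intermediates are printed rounded, and each operation carries exact precision, and rounded just once, at 4 significant digits.
Hardness H = 758.1 MPa = 7.581e+08 Pa.
SI base units throughout: W = 3.270 N, H = 7.581e+08 Pa, K = 2.341e-06.
Volumetric rate dV/dL = K·W/H: 2.341e-06 · 3.270 / 7.581e+08 = 1.010e-14 m³/m.

value=1.010e-14 m^3/m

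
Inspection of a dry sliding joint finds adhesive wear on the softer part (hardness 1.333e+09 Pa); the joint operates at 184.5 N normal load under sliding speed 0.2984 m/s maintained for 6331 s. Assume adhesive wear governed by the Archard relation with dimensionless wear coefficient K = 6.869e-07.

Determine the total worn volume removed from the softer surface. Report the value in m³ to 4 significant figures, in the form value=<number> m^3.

Every step holds full float precision, and intermediate values appear rounded, and rounded just once, at 4 significant digits.
Path length L = v·t = 0.2984 m/s × 6331 s = 1889 m.
In SI base units, W = 184.5 N, H = 1.333e+09 Pa, K = 6.869e-07.
Worn volume V = K·W·L/H = 6.869e-07 · 184.5 · 1889 / 1.333e+09 = 1.796e-10 m³.

value=1.796e-10 m^3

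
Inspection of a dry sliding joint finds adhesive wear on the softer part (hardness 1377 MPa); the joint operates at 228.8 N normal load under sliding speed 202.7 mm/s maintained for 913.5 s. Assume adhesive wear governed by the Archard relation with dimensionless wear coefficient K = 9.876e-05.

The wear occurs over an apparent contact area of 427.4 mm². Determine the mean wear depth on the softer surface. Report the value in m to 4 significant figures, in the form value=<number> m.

Every step keeps full float precision — the intermediates appear rounded. Rounded once at the end, at four significant digits.
Convert: Sliding speed v = 202.7 mm/s = 0.2027 m/s. Path length L = v·t = 0.2027 m/s × 913.5 s = 185.2 m.
Convert: Hardness H = 1377 MPa = 1.377e+09 Pa.
Convert: Contact area A = 427.4 mm² = 4.274e-04 m².
Expressed in SI base units: W = 228.8 N, H = 1.377e+09 Pa, K = 9.876e-05.
By Archard's law, V = K·W·L/H = 9.876e-05 · 228.8 · 185.2 / 1.377e+09 = 3.039e-09 m³.
Depth of wear h = V/A = 3.039e-09 / 4.274e-04 = 7.109e-06 m.

value=7.109e-06 m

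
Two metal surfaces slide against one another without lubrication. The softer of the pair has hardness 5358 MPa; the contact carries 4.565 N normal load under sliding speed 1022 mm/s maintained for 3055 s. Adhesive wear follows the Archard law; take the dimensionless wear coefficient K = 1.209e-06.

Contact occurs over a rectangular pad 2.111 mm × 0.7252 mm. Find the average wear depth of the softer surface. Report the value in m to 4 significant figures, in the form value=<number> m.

Each operation runs at full precision, and intermediates are displayed rounded; rounded just once, at four significant digits.
Convert: Sliding speed v = 1022 mm/s = 1.022 m/s. Sliding distance L = v·t = 1.022 m/s × 3055 s = 3122 m.
Convert: Hardness H = 5358 MPa = 5.358e+09 Pa.
Convert: Pad sides 2.111 mm × 0.7252 mm = 2.111e-03 m × 7.252e-04 m. Contact area A = 2.111e-03 m × 7.252e-04 m = 1.531e-06 m².
Restated in SI base units: W = 4.565 N, H = 5.358e+09 Pa, K = 1.209e-06.
Volume removed: V = K·W·L/H = 1.209e-06 · 4.565 · 3122 / 5.358e+09 = 3.216e-12 m³.
Depth of wear h = V/A = 3.216e-12 / 1.531e-06 = 2.101e-06 m.

value=2.101e-06 m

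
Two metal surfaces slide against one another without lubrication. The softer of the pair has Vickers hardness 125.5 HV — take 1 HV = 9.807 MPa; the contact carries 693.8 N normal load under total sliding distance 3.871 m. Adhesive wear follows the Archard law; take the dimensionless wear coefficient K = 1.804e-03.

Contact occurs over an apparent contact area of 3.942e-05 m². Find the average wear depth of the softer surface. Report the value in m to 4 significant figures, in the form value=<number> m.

Intermediates are printed rounded — the algebra carries full precision. Rounded once at the end: 4 significant figures.
Convert: Hardness H = 125.5 HV × 9.807 MPa/HV = 1231 MPa = 1.231e+09 Pa.
In SI base units, W = 693.8 N, H = 1.231e+09 Pa, K = 1.804e-03.
Archard relation: V = K·W·L/H = 1.804e-03 · 693.8 · 3.871 / 1.231e+09 = 3.937e-09 m³.
Wear depth h = V/A = 3.937e-09 / 3.942e-05 = 9.986e-05 m.

value=9.986e-05 m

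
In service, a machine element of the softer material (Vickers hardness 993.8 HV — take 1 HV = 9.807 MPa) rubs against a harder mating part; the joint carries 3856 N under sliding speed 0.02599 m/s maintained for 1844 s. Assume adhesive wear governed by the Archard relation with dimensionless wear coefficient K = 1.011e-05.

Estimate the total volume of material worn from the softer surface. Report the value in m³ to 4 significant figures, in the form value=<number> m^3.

value=1.917e-10 m^3

Shown intermediates are rounded. The computation holds full precision; rounded just once, at four significant figures.
Convert: The distance L = v·t = 0.02599 m/s × 1844 s = 47.93 m.
Convert: Hardness H = 993.8 HV × 9.807 MPa/HV = 9746 MPa = 9.746e+09 Pa.
SI base units throughout: W = 3856 N, H = 9.746e+09 Pa, K = 1.011e-05.
The Archard volume V = K·W·L/H = 1.011e-05 · 3856 · 47.93 / 9.746e+09 = 1.917e-10 m³.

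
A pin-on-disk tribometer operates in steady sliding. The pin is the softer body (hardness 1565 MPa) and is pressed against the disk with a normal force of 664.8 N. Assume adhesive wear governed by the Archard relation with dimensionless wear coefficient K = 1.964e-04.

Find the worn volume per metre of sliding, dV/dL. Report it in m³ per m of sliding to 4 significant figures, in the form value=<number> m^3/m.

The computation maintains exact precision — the intermediates appear rounded. Rounded just once: 4 significant figures.
Convert: Hardness H = 1565 MPa = 1.565e+09 Pa.
Working in SI base units: W = 664.8 N, H = 1.565e+09 Pa, K = 1.964e-04.
Rate of wear dV/dL = K·W/H — distance-free: 1.964e-04 · 664.8 / 1.565e+09 = 8.343e-11 m³/m.

value=8.343e-11 m^3/m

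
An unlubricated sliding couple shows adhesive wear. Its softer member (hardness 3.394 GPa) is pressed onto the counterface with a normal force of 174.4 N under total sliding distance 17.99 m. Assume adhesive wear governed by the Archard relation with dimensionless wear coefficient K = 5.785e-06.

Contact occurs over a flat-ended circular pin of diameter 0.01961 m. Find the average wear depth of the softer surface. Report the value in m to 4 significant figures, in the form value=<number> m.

Intermediate values are printed rounded. The algebra keeps full precision, and one last rounding: 4 significant digits.
Convert: Hardness H = 3.394 GPa = 3.394e+09 Pa.
Convert: Contact area A = π·d²/4 = π·(0.01961 m)²/4 = 3.020e-04 m².
In SI base units: W = 174.4 N, H = 3.394e+09 Pa, K = 5.785e-06.
Archard volume V = K·W·L/H = 5.785e-06 · 174.4 · 17.99 / 3.394e+09 = 5.348e-12 m³.
Depth h = V/A = 5.348e-12 / 3.020e-04 = 1.771e-08 m.

value=1.771e-08 m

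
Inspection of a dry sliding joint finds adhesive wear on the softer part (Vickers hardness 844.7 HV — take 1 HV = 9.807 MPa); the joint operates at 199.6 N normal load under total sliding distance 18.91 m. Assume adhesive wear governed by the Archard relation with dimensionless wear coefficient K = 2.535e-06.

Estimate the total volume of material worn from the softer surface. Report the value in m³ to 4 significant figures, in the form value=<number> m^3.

Intermediates are printed rounded, and all arithmetic holds exact precision; one last rounding: four significant digits.
Convert: Hardness H = 844.7 HV × 9.807 MPa/HV = 8284 MPa = 8.284e+09 Pa.
Working in SI base units: W = 199.6 N, H = 8.284e+09 Pa, K = 2.535e-06.
By Archard's law, V = K·W·L/H = 2.535e-06 · 199.6 · 18.91 / 8.284e+09 = 1.155e-12 m³.

value=1.155e-12 m^3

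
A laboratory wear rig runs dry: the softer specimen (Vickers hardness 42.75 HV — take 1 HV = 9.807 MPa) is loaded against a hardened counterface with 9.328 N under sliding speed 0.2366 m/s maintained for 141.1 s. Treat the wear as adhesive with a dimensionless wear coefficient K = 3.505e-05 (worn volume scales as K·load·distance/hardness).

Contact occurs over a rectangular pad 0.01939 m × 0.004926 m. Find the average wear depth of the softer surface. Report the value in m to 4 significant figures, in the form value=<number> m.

All arithmetic keeps full precision; intermediate values are displayed rounded; a single final rounding, at 4 significant figures.
Distance L = v·t = 0.2366 m/s × 141.1 s = 33.38 m.
Hardness H = 42.75 HV × 9.807 MPa/HV = 419.2 MPa = 4.192e+08 Pa.
Contact area A = 0.01939 m × 0.004926 m = 9.552e-05 m².
In SI base units, W = 9.328 N, H = 4.192e+08 Pa, K = 3.505e-05.
Archard relation: V = K·W·L/H = 3.505e-05 · 9.328 · 33.38 / 4.192e+08 = 2.603e-11 m³.
Depth h = V/A = 2.603e-11 / 9.552e-05 = 2.726e-07 m.

value=2.726e-07 m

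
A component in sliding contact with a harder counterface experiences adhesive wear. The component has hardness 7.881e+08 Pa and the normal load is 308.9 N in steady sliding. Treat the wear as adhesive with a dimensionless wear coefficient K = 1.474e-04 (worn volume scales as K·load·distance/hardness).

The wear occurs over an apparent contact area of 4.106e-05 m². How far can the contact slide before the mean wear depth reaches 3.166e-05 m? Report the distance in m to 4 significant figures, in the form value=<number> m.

Displayed values are rounded — the algebra keeps full precision; rounded once at the end, at 4 significant figures.
Expressed in SI base units: W = 308.9 N, H = 7.881e+08 Pa, K = 1.474e-04.
Allowed volume V_lim = h_lim·A = 3.166e-05 · 4.106e-05 = 1.300e-09 m³.
Thus life L = V_lim·H/(K·W) = 1.300e-09 · 7.881e+08 / (1.474e-04 · 308.9) = 22.50 m.

value=22.50 m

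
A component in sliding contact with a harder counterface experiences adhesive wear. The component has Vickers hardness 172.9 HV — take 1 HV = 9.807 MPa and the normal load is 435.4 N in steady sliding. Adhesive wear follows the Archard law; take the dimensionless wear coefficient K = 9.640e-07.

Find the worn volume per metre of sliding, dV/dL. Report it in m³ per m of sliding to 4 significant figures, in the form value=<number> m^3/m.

Intermediates are printed rounded; each operation carries exact precision — rounded once at the end to 4 significant figures.
Hardness H = 172.9 HV × 9.807 MPa/HV = 1696 MPa = 1.696e+09 Pa.
Working in SI base units: W = 435.4 N, H = 1.696e+09 Pa, K = 9.640e-07.
Rate of wear dV/dL = K·W/H: 9.640e-07 · 435.4 / 1.696e+09 = 2.475e-13 m³/m.

value=2.475e-13 m^3/m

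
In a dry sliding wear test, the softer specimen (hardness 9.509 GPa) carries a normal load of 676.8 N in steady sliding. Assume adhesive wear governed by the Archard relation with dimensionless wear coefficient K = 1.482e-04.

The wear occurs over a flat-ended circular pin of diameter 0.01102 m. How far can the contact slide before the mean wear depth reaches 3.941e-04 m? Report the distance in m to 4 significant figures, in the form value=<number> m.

value=3564 m

Intermediates are shown rounded — each operation holds exact precision; rounded just once, at four significant figures.
Convert: Hardness H = 9.509 GPa = 9.509e+09 Pa.
Convert: Contact area A = π·d²/4 = π·(0.01102 m)²/4 = 9.538e-05 m².
As SI base values: W = 676.8 N, H = 9.509e+09 Pa, K = 1.482e-04.
Permissible volume V_lim = h_lim·A = 3.941e-04 · 9.538e-05 = 3.759e-08 m³.
Thus life L = V_lim·H/(K·W) = 3.759e-08 · 9.509e+09 / (1.482e-04 · 676.8) = 3564 m.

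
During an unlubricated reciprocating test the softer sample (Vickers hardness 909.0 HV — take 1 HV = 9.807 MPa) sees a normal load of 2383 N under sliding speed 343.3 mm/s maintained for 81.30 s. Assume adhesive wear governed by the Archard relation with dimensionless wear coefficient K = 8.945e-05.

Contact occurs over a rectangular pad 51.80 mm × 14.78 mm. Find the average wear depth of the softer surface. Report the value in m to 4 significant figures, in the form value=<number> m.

Displayed values are rounded — each operation maintains full float precision, and one final rounding: 4 significant figures.
Convert: Sliding speed v = 343.3 mm/s = 0.3433 m/s. Sliding distance L = v·t = 0.3433 m/s × 81.30 s = 27.91 m.
Convert: Hardness H = 909.0 HV × 9.807 MPa/HV = 8915 MPa = 8.915e+09 Pa.
Convert: Pad sides 51.80 mm × 14.78 mm = 0.05180 m × 0.01478 m. Contact area A = 0.05180 m × 0.01478 m = 7.656e-04 m².
Restated in SI base units: W = 2383 N, H = 8.915e+09 Pa, K = 8.945e-05.
By Archard's law, V = K·W·L/H = 8.945e-05 · 2383 · 27.91 / 8.915e+09 = 6.674e-10 m³.
Wear depth h = V/A = 6.674e-10 / 7.656e-04 = 8.717e-07 m.

value=8.717e-07 m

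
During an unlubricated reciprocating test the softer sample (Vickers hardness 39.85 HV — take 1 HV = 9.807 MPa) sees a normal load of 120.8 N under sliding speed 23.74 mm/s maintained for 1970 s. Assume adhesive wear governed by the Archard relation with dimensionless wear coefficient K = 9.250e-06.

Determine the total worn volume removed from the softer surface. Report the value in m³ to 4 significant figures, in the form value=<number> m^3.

value=1.337e-10 m^3

All arithmetic holds full precision. Intermediates are shown rounded; one last rounding: four significant figures.
Convert: Sliding speed v = 23.74 mm/s = 0.02374 m/s. The distance L = v·t = 0.02374 m/s × 1970 s = 46.77 m.
Convert: Hardness H = 39.85 HV × 9.807 MPa/HV = 390.8 MPa = 3.908e+08 Pa.
Restated in SI base units: W = 120.8 N, H = 3.908e+08 Pa, K = 9.250e-06.
Volume removed: V = K·W·L/H = 9.250e-06 · 120.8 · 46.77 / 3.908e+08 = 1.337e-10 m³.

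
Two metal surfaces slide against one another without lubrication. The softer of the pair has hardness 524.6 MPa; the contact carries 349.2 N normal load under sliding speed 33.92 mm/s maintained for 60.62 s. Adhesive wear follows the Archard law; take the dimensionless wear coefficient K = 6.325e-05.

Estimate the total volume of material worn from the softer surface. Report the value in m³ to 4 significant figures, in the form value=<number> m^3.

value=8.657e-11 m^3

Shown intermediates are rounded; all working math keeps full precision — one last rounding: 4 significant figures.
Sliding speed v = 33.92 mm/s = 0.03392 m/s. Total distance L = v·t = 0.03392 m/s × 60.62 s = 2.056 m.
Hardness H = 524.6 MPa = 5.246e+08 Pa.
Working in SI base units: W = 349.2 N, H = 5.246e+08 Pa, K = 6.325e-05.
By Archard's law, V = K·W·L/H = 6.325e-05 · 349.2 · 2.056 / 5.246e+08 = 8.657e-11 m³.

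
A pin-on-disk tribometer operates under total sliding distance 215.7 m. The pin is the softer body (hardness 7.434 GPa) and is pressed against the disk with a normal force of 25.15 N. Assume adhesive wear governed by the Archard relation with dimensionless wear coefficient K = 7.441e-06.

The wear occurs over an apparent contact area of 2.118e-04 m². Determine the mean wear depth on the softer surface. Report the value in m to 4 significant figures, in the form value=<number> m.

Intermediate values appear rounded. Every step runs at exact precision — one final rounding, at 4 significant digits.
Hardness H = 7.434 GPa = 7.434e+09 Pa.
Collected in SI base units: W = 25.15 N, H = 7.434e+09 Pa, K = 7.441e-06.
Worn volume V = K·W·L/H = 7.441e-06 · 25.15 · 215.7 / 7.434e+09 = 5.430e-12 m³.
Depth of wear h = V/A = 5.430e-12 / 2.118e-04 = 2.564e-08 m.

value=2.564e-08 m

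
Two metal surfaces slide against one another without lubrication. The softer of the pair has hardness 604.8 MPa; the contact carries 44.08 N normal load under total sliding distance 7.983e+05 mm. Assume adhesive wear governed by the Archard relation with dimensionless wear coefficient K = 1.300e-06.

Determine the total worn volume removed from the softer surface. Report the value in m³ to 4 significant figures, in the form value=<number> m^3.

value=7.564e-11 m^3

All working math runs at full precision; intermediate values are displayed rounded — a lone final rounding, at 4 significant figures.
Distance covered L = 7.983e+05 mm = 798.3 m.
Hardness H = 604.8 MPa = 6.048e+08 Pa.
SI base units throughout: W = 44.08 N, H = 6.048e+08 Pa, K = 1.300e-06.
Archard volume V = K·W·L/H = 1.300e-06 · 44.08 · 798.3 / 6.048e+08 = 7.564e-11 m³.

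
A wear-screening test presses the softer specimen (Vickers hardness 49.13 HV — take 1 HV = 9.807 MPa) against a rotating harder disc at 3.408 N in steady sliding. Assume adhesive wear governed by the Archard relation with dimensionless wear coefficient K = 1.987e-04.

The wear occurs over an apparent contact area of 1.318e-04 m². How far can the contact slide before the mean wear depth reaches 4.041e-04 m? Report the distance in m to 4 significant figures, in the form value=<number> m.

Shown intermediates are rounded — all working math maintains full float precision; one final rounding, at 4 significant figures.
Hardness H = 49.13 HV × 9.807 MPa/HV = 481.8 MPa = 4.818e+08 Pa.
As SI base values: W = 3.408 N, H = 4.818e+08 Pa, K = 1.987e-04.
Allowed volume V_lim = h_lim·A = 4.041e-04 · 1.318e-04 = 5.326e-08 m³.
Sliding life L = V_lim·H/(K·W) = 5.326e-08 · 4.818e+08 / (1.987e-04 · 3.408) = 3.790e+04 m.

value=3.790e+04 m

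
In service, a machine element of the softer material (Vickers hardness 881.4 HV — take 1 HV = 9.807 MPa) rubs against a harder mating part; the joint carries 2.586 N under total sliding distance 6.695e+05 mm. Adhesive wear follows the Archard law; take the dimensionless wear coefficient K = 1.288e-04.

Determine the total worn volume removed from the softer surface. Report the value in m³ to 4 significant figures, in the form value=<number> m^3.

The intermediates are displayed rounded — the algebra carries full float precision, and one last rounding: four significant figures.
Total distance L = 6.695e+05 mm = 669.5 m.
Hardness H = 881.4 HV × 9.807 MPa/HV = 8644 MPa = 8.644e+09 Pa.
Working in SI base units: W = 2.586 N, H = 8.644e+09 Pa, K = 1.288e-04.
Archard volume V = K·W·L/H = 1.288e-04 · 2.586 · 669.5 / 8.644e+09 = 2.580e-11 m³.

value=2.580e-11 m^3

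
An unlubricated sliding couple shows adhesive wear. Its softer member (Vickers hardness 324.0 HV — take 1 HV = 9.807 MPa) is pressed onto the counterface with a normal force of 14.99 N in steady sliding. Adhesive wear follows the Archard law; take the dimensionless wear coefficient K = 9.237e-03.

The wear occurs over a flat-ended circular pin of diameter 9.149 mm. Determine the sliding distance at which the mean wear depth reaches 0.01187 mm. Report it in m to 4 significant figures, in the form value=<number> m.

The computation runs at full float precision, and intermediate values appear rounded. Rounded once at the end to four significant figures.
Convert: Hardness H = 324.0 HV × 9.807 MPa/HV = 3177 MPa = 3.177e+09 Pa.
Convert: Pin diameter d = 9.149 mm = 0.009149 m. Contact area A = π·d²/4 = π·(0.009149 m)²/4 = 6.574e-05 m².
Convert: Depth limit h_lim = 0.01187 mm = 1.187e-05 m.
Working in SI base units: W = 14.99 N, H = 3.177e+09 Pa, K = 9.237e-03.
Limit volume V_lim = h_lim·A = 1.187e-05 · 6.574e-05 = 7.803e-10 m³.
Inverting, life L = V_lim·H/(K·W) = 7.803e-10 · 3.177e+09 / (9.237e-03 · 14.99) = 17.91 m.

value=17.91 m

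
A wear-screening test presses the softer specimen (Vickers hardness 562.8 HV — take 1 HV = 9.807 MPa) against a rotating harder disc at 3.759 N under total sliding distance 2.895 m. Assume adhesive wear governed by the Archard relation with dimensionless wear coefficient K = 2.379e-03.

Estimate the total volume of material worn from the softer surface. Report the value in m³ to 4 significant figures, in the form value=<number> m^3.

value=4.691e-12 m^3

Each operation keeps full float precision — displayed values are rounded. Rounded just once to four significant digits.
Convert: Hardness H = 562.8 HV × 9.807 MPa/HV = 5519 MPa = 5.519e+09 Pa.
In SI base units: W = 3.759 N, H = 5.519e+09 Pa, K = 2.379e-03.
By Archard's law, V = K·W·L/H = 2.379e-03 · 3.759 · 2.895 / 5.519e+09 = 4.691e-12 m³.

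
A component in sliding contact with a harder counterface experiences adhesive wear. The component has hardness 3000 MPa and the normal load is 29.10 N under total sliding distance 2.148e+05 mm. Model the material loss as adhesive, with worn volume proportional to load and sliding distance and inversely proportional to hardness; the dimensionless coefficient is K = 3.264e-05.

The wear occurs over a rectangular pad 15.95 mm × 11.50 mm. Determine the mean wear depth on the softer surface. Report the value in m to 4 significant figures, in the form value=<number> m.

value=3.708e-07 m

The intermediates are displayed rounded. All arithmetic keeps full precision. Rounded just once to 4 significant figures.
Sliding distance L = 2.148e+05 mm = 214.8 m.
Hardness H = 3000 MPa = 3.000e+09 Pa.
Pad sides 15.95 mm × 11.50 mm = 0.01595 m × 0.01150 m. Contact area A = 0.01595 m × 0.01150 m = 1.834e-04 m².
Collected in SI base units: W = 29.10 N, H = 3.000e+09 Pa, K = 3.264e-05.
Volume removed: V = K·W·L/H = 3.264e-05 · 29.10 · 214.8 / 3.000e+09 = 6.801e-11 m³.
Wear depth h = V/A = 6.801e-11 / 1.834e-04 = 3.708e-07 m.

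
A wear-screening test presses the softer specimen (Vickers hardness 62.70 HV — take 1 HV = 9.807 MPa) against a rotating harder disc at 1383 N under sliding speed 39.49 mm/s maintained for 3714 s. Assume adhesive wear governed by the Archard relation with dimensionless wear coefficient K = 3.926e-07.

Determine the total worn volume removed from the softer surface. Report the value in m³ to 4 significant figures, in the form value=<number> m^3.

The computation maintains exact precision — the intermediates are displayed rounded — a lone final rounding, at 4 significant figures.
Sliding speed v = 39.49 mm/s = 0.03949 m/s. The distance L = v·t = 0.03949 m/s × 3714 s = 146.7 m.
Hardness H = 62.70 HV × 9.807 MPa/HV = 614.9 MPa = 6.149e+08 Pa.
In SI base units: W = 1383 N, H = 6.149e+08 Pa, K = 3.926e-07.
Wear volume V = K·W·L/H = 3.926e-07 · 1383 · 146.7 / 6.149e+08 = 1.295e-10 m³.

value=1.295e-10 m^3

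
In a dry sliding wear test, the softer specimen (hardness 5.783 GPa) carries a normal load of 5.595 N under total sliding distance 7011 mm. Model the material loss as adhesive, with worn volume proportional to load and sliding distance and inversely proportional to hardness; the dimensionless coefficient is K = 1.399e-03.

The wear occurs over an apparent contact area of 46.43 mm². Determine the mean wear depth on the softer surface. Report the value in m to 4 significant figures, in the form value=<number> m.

value=2.044e-07 m

Shown intermediates are rounded, and the computation carries full precision. Rounded just once, at 4 significant digits.
Total distance L = 7011 mm = 7.011 m.
Hardness H = 5.783 GPa = 5.783e+09 Pa.
Contact area A = 46.43 mm² = 4.643e-05 m².
In SI base units, W = 5.595 N, H = 5.783e+09 Pa, K = 1.399e-03.
Archard relation: V = K·W·L/H = 1.399e-03 · 5.595 · 7.011 / 5.783e+09 = 9.490e-12 m³.
Mean wear depth h = V/A = 9.490e-12 / 4.643e-05 = 2.044e-07 m.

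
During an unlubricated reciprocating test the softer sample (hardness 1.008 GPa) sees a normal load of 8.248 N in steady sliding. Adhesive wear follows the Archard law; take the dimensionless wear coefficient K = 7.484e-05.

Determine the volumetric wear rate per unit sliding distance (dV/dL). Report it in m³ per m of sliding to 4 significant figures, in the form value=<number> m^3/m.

Intermediates appear rounded. Every step maintains exact precision; one last rounding: 4 significant figures.
Convert: Hardness H = 1.008 GPa = 1.008e+09 Pa.
Collected in SI base units: W = 8.248 N, H = 1.008e+09 Pa, K = 7.484e-05.
Wear rate dV/dL = K·W/H, so: 7.484e-05 · 8.248 / 1.008e+09 = 6.124e-13 m³/m.

value=6.124e-13 m^3/m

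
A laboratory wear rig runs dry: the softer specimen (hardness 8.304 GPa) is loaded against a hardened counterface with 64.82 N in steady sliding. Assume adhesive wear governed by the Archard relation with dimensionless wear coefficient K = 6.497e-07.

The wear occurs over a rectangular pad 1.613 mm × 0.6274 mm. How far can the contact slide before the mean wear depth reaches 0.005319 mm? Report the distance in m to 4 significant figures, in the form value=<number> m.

Intermediates are printed rounded — the algebra keeps full precision; one final rounding, at 4 significant digits.
Hardness H = 8.304 GPa = 8.304e+09 Pa.
Pad sides 1.613 mm × 0.6274 mm = 1.613e-03 m × 6.274e-04 m. Contact area A = 1.613e-03 m × 6.274e-04 m = 1.012e-06 m².
Depth limit h_lim = 0.005319 mm = 5.319e-06 m.
In SI base units: W = 64.82 N, H = 8.304e+09 Pa, K = 6.497e-07.
At the depth limit, V_lim = h_lim·A = 5.319e-06 · 1.012e-06 = 5.383e-12 m³.
Life L = V_lim·H/(K·W) = 5.383e-12 · 8.304e+09 / (6.497e-07 · 64.82) = 1061 m.

value=1061 m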